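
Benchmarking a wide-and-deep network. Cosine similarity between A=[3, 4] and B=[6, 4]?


A·B = 3·6 + 4·4 = 34
‖A‖ = √25 = 5, ‖B‖ = √52 = 7.2111
cos = 34/(√25·√52) = 34/√1300 = 0.943

0.943


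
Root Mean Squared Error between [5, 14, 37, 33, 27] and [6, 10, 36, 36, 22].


MSE = 52/5 = 10.4
RMSE = √(52/5) = 3.2249

3.2249


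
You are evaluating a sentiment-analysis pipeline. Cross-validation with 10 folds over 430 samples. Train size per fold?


Fold size = 430/10 = 43
Training per fold = 430 - 43 = 387

387


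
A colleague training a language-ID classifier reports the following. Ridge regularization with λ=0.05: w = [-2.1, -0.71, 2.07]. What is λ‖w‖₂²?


‖w‖₂² = (-2.1)² + (-0.71)² + (2.07)²
     = 4.41 + 0.5041 + 4.2849
     = 9.199
λ·‖w‖₂² = 0.05·9.199 = 0.45995

0.45995


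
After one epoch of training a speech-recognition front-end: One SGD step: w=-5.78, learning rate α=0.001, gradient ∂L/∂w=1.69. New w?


w_new = w - α·∇
= -5.78 - 0.001·1.69
= -5.78 - 0.00169
= -5.78169

-5.78169


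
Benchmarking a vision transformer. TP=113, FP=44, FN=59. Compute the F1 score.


Precision = 113/157 = 0.7197
Recall = 113/172 = 0.657
F1 = 2·P·R/(P+R) = 2·TP/(2·TP+FP+FN) = 226/(226+44+59) = 226/329 = 0.6869

0.6869


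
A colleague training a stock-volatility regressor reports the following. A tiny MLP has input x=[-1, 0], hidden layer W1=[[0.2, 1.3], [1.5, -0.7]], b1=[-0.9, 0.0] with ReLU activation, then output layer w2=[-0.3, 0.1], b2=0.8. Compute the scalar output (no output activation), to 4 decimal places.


z1[0] = (0.2)·(-1) + (1.3)·(0) - 0.9 = -1.1
z1[1] = (1.5)·(-1) + (-0.7)·(0) + 0.0 = -1.5
h = ReLU(z1) = [0.0, 0.0]
output = (-0.3)·(0.0) + (0.1)·(0.0) + 0.8 = 0.8

0.8


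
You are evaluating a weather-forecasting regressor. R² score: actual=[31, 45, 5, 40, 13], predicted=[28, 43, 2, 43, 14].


ȳ = 26.8
SS_res = Σ(y-ŷ)² = 32
SS_tot = Σ(y-ȳ)² = 1188.8
R² = 1 - SS_res/SS_tot = 1 - 0.0269 = 0.9731

0.9731


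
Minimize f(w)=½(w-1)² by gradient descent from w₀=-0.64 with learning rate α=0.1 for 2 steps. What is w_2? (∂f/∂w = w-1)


step 1: grad = -0.64-1 = -1.64; w = -0.64 - 0.1·(-1.64) = -0.476
step 2: grad = -0.476-1 = -1.476; w = -0.476 - 0.1·(-1.476) = -0.3284

-0.3284


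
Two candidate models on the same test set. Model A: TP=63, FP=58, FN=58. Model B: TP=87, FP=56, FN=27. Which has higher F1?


Model A: P=63/121=0.5207, R=63/121=0.5207, F1=2PR/(P+R)=2TP/(2TP+FP+FN)=126/242=0.5207
Model B: P=87/143=0.6084, R=87/114=0.7632, F1=2PR/(P+R)=2TP/(2TP+FP+FN)=174/257=0.677
0.5207 < 0.677 → Model B

Model B


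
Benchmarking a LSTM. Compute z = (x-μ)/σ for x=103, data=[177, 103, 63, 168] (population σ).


μ = 127.75, σ = 47.0392
z = (103 - 127.75)/47.0392 = -0.5262

-0.5262


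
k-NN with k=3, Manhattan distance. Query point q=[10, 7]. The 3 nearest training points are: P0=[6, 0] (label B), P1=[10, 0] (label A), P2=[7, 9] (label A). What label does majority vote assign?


d(q,P0) = 11  (label B)
d(q,P1) = 7  (label A)
d(q,P2) = 5  (label A)
Votes: A=2, B=1
Majority → A

A


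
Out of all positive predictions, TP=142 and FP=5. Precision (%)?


Precision = TP/(TP+FP)
= 142/(142+5)
= 142/147 = 96.6%

96.6%


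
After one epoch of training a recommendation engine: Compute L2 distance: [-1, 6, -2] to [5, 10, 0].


d = √((-1-5)² + (6-10)² + (-2-0)²)
  = √(36 + 16 + 4)
  = √56 = 7.4833

7.4833


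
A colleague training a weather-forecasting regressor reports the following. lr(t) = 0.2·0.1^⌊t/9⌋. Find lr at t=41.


n_drops = ⌊41/9⌋ = 4
lr = 0.2·0.1^4 = 0.2·0.0001 = 0.00002

0.00002


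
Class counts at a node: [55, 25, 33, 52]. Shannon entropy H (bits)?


Probabilities: [55/165, 25/165, 33/165, 52/165] ≈ [0.3333, 0.1515, 0.2, 0.3152]
H = -((55/165)·log₂(55/165) + (25/165)·log₂(25/165) + (33/165)·log₂(33/165) + (52/165)·log₂(52/165))
  = 1.9302 bits

1.9302 bits


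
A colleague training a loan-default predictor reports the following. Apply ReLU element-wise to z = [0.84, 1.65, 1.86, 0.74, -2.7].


ReLU(0.84) = max(0, 0.84) = 0.84
ReLU(1.65) = max(0, 1.65) = 1.65
ReLU(1.86) = max(0, 1.86) = 1.86
ReLU(0.74) = max(0, 0.74) = 0.74
ReLU(-2.7) = max(0, -2.7) = 0.0
result = [0.84, 1.65, 1.86, 0.74, 0.0]

[0.84, 1.65, 1.86, 0.74, 0.0]


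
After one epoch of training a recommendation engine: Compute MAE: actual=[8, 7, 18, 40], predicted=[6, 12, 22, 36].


Absolute errors: |8-6|=2, |7-12|=5, |18-22|=4, |40-36|=4
Sum = 15
MAE = 15/4 = 15/4

15/4


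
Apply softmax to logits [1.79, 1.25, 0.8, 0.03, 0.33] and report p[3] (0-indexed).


Exponentials: e^1.79=5.9895, e^1.25=3.4903, e^0.8=2.2255, e^0.03=1.0305, e^0.33=1.391
Sum = 14.1268
Softmax = [0.424, 0.2471, 0.1575, 0.0729, 0.0985]
p[3] = 1.0305/14.1268 = 0.0729

0.0729


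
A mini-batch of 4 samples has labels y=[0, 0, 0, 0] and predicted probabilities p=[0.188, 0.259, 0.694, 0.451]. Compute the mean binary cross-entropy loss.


L[0] = -ln(1-0.188) = -ln(0.812) = 0.2083
L[1] = -ln(1-0.259) = -ln(0.741) = 0.2998
L[2] = -ln(1-0.694) = -ln(0.306) = 1.1842
L[3] = -ln(1-0.451) = -ln(0.549) = 0.5997
mean = (0.2083 + 0.2998 + 1.1842 + 0.5997)/4 = 0.573

0.573


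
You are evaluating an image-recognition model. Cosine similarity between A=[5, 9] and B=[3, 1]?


A·B = 5·3 + 9·1 = 24
‖A‖ = √106 = 10.2956, ‖B‖ = √10 = 3.1623
cos = 24/(√106·√10) = 24/√1060 = 0.7372

0.7372


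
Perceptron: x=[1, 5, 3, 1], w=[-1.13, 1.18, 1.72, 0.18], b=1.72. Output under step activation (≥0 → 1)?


z = (1)·(-1.13) + (5)·(1.18) + (3)·(1.72) + (1)·(0.18) + 1.72
  = 11.83
step(z) = 1 (z≥0)

1


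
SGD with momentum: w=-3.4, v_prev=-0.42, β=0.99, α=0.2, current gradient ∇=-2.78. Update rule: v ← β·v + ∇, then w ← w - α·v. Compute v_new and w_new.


v_new = 0.99·-0.42 - 2.78 = -0.4158 - 2.78 = -3.1958
w_new = -3.4 - 0.2·-3.1958 = -3.4 + 0.63916 = -2.76084

v_new=-3.1958, w_new=-2.76084


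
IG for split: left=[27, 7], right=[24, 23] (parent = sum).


Parent = [51, 30], H_parent = 0.951
H_left = 0.7335 (n=34), H_right = 0.9997 (n=47)
H_children = (34/81)·0.7335 + (47/81)·0.9997 = 0.888
IG = 0.951 - 0.888 = 0.063

0.063


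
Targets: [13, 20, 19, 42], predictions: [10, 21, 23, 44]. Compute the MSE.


Squared errors: (13-10)²=9, (20-21)²=1, (19-23)²=16, (42-44)²=4
Sum = 30
MSE = 30/4 = 15/2

15/2


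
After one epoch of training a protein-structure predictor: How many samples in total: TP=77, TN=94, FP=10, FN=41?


Total = TP + TN + FP + FN
= 77 + 94 + 10 + 41
= 222
(Predicted positive: 87, predicted negative: 135)

222


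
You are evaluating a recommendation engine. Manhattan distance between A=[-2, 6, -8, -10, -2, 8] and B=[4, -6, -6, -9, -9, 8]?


d = |-2-4| + |6+ 6| + |-8+ 6| + |-10+ 9| + |-2+ 9| + |8-8|
  = 6 + 12 + 2 + 1 + 7 + 0
  = 28

28


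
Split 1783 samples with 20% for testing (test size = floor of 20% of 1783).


Test = ⌊1783·20/100⌋ = 356
Train = 1783 - 356 = 1427

Train: 1427, Test: 356


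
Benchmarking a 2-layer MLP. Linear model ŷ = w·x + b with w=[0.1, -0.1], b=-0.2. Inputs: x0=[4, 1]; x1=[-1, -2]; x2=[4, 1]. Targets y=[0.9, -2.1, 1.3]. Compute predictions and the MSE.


ŷ0 = (0.1)·(4) + (-0.1)·(1) - 0.2 = 0.1
ŷ1 = (0.1)·(-1) + (-0.1)·(-2) - 0.2 = -0.1
ŷ2 = (0.1)·(4) + (-0.1)·(1) - 0.2 = 0.1
errors² = [0.64, 4.0, 1.44]
MSE = 6.0800/3 = 2.0267

2.0267


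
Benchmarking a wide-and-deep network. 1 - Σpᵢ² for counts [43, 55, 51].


Probabilities: [43/149, 55/149, 51/149] ≈ [0.2886, 0.3691, 0.3423]
Σpᵢ² = (1849 + 3025 + 2601)/149² = 7475/22201
Gini = 1 - Σpᵢ² = 1 - 7475/22201 = 0.6633

0.6633


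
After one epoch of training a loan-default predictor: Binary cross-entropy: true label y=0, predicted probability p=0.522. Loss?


BCE = -[y·ln(p) + (1-y)·ln(1-p)]
= -0 - 1·ln(1-0.522)
= -ln(0.478) = 0.7381

0.7381


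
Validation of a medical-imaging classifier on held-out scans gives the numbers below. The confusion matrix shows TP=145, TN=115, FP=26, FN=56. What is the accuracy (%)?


Accuracy = (TP+TN)/(TP+TN+FP+FN)
= (145+115)/(342)
= 260/342 = 76.02%

76.02%


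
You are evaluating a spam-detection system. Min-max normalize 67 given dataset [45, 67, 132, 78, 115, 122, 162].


min=45, max=162
(67-45)/(162-45) = 22/117 = 0.188

0.188


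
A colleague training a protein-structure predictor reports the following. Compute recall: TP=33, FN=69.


Recall = TP/(TP+FN)
= 33/(33+69)
= 33/102 = 32.35%

32.35%


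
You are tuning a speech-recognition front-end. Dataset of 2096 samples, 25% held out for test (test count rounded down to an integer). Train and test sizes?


Test = ⌊2096·25/100⌋ = 524
Train = 2096 - 524 = 1572

Train: 1572, Test: 524


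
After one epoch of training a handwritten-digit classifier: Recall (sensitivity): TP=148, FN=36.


Recall = TP/(TP+FN)
= 148/(148+36)
= 148/184 = 80.43%

80.43%


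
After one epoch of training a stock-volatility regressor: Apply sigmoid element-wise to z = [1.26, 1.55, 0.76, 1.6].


σ(1.26) = 1/(1+e^-1.26) = 0.779
σ(1.55) = 1/(1+e^-1.55) = 0.8249
σ(0.76) = 1/(1+e^-0.76) = 0.6814
σ(1.6) = 1/(1+e^-1.6) = 0.832
result = [0.779, 0.8249, 0.6814, 0.832]

[0.779, 0.8249, 0.6814, 0.832]


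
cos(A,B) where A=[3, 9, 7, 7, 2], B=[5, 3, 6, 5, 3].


A·B = 3·5 + 9·3 + 7·6 + 7·5 + 2·3 = 125
‖A‖ = √192 = 13.8564, ‖B‖ = √104 = 10.198
cos = 125/(√192·√104) = 125/√19968 = 0.8846

0.8846


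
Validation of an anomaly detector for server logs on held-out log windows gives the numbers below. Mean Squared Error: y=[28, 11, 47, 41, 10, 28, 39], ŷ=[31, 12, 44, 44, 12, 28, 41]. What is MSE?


Squared errors: (28-31)²=9, (11-12)²=1, (47-44)²=9, (41-44)²=9, (10-12)²=4, (28-28)²=0, (39-41)²=4
Sum = 36
MSE = 36/7 = 36/7

36/7


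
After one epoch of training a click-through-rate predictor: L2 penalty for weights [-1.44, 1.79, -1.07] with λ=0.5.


‖w‖₂² = (-1.44)² + (1.79)² + (-1.07)²
     = 2.0736 + 3.2041 + 1.1449
     = 6.4226
λ·‖w‖₂² = 0.5·6.4226 = 3.2113

3.2113


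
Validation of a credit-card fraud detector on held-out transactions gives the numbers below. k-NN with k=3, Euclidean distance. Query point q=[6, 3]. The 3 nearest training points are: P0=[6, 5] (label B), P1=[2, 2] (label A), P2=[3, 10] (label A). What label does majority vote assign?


d(q,P0) = 2.0  (label B)
d(q,P1) = 4.1231  (label A)
d(q,P2) = 7.6158  (label A)
Votes: A=2, B=1
Majority → A

A


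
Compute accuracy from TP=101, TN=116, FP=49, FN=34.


Accuracy = (TP+TN)/(TP+TN+FP+FN)
= (101+116)/(300)
= 217/300 = 72.33%

72.33%


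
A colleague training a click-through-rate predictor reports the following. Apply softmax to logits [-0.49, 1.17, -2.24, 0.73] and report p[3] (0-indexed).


Exponentials: e^-0.49=0.6126, e^1.17=3.222, e^-2.24=0.1065, e^0.73=2.0751
Sum = 6.0162
Softmax = [0.1018, 0.5356, 0.0177, 0.3449]
p[3] = 2.0751/6.0162 = 0.3449

0.3449


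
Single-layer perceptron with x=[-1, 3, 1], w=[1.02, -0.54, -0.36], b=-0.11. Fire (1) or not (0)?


z = (-1)·(1.02) + (3)·(-0.54) + (1)·(-0.36) - 0.11
  = -3.11
step(z) = 0 (z<0)

0


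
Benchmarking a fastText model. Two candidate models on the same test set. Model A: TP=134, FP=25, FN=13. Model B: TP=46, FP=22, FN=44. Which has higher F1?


Model A: P=134/159=0.8428, R=134/147=0.9116, F1=2PR/(P+R)=2TP/(2TP+FP+FN)=268/306=0.8758
Model B: P=46/68=0.6765, R=46/90=0.5111, F1=2PR/(P+R)=2TP/(2TP+FP+FN)=92/158=0.5823
0.8758 > 0.5823 → Model A

Model A


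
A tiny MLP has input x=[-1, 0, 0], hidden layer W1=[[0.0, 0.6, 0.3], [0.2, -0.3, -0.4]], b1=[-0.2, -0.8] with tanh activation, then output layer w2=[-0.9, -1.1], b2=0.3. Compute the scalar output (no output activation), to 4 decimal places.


z1[0] = (0.0)·(-1) + (0.6)·(0) + (0.3)·(0) - 0.2 = -0.2
z1[1] = (0.2)·(-1) + (-0.3)·(0) + (-0.4)·(0) - 0.8 = -1.0
h = tanh(z1) = [-0.1974, -0.7616]
output = (-0.9)·(-0.1974) + (-1.1)·(-0.7616) + 0.3 = 1.3154

1.3154


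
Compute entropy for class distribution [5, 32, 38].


Probabilities: [5/75, 32/75, 38/75] ≈ [0.0667, 0.4267, 0.5067]
H = -((5/75)·log₂(5/75) + (32/75)·log₂(32/75) + (38/75)·log₂(38/75))
  = 1.2817 bits

1.2817 bits


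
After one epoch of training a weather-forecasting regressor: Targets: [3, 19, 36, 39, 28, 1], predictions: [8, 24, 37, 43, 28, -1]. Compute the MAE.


Absolute errors: |3-8|=5, |19-24|=5, |36-37|=1, |39-43|=4, |28-28|=0, |1+ 1|=2
Sum = 17
MAE = 17/6 = 17/6

17/6


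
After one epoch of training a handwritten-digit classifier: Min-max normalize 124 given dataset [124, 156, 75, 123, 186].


min=75, max=186
(124-75)/(186-75) = 49/111 = 0.4414

0.4414


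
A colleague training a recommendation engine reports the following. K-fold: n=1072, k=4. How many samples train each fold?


Fold size = 1072/4 = 268
Training per fold = 1072 - 268 = 804

804


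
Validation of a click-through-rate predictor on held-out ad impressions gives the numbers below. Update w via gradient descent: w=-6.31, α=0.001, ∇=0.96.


w_new = w - α·∇
= -6.31 - 0.001·0.96
= -6.31 - 0.00096
= -6.31096

-6.31096


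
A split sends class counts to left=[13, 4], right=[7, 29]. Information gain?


Parent = [20, 33], H_parent = 0.9562
H_left = 0.7871 (n=17), H_right = 0.7107 (n=36)
H_children = (17/53)·0.7871 + (36/53)·0.7107 = 0.7352
IG = 0.9562 - 0.7352 = 0.221

0.221


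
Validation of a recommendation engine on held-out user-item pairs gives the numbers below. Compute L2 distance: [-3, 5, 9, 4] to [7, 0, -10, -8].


d = √((-3-7)² + (5-0)² + (9+ 10)² + (4+ 8)²)
  = √(100 + 25 + 361 + 144)
  = √630 = 25.0998

25.0998


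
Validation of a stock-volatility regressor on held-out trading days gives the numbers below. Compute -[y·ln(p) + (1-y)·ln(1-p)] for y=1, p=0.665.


BCE = -[y·ln(p) + (1-y)·ln(1-p)]
= -1·ln(0.665) - 0
= -ln(0.665) = 0.408

0.408


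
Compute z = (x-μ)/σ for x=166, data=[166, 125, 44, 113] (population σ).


μ = 112, σ = 43.9033
z = (166 - 112)/43.9033 = 1.23

1.23


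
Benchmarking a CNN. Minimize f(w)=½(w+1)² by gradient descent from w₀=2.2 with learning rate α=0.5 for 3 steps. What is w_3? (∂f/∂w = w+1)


step 1: grad = 2.2+1 = 3.2; w = 2.2 - 0.5·(3.2) = 0.6
step 2: grad = 0.6+1 = 1.6; w = 0.6 - 0.5·(1.6) = -0.2
step 3: grad = -0.2+1 = 0.8; w = -0.2 - 0.5·(0.8) = -0.6

-0.6


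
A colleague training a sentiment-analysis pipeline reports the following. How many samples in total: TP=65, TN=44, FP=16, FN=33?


Total = TP + TN + FP + FN
= 65 + 44 + 16 + 33
= 158
(Predicted positive: 81, predicted negative: 77)

158


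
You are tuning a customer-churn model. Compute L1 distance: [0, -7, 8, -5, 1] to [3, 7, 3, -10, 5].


d = |0-3| + |-7-7| + |8-3| + |-5+ 10| + |1-5|
  = 3 + 14 + 5 + 5 + 4
  = 31

31


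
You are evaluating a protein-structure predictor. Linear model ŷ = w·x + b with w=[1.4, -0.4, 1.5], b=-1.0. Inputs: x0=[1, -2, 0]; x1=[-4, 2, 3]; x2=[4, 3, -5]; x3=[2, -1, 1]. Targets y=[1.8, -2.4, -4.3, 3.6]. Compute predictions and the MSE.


ŷ0 = (1.4)·(1) + (-0.4)·(-2) + (1.5)·(0) - 1.0 = 1.2
ŷ1 = (1.4)·(-4) + (-0.4)·(2) + (1.5)·(3) - 1.0 = -2.9
ŷ2 = (1.4)·(4) + (-0.4)·(3) + (1.5)·(-5) - 1.0 = -4.1
ŷ3 = (1.4)·(2) + (-0.4)·(-1) + (1.5)·(1) - 1.0 = 3.7
errors² = [0.36, 0.25, 0.04, 0.01]
MSE = 0.6600/4 = 0.165

0.165


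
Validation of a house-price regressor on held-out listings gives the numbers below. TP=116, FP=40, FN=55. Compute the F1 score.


Precision = 116/156 = 0.7436
Recall = 116/171 = 0.6784
F1 = 2·P·R/(P+R) = 2·TP/(2·TP+FP+FN) = 232/(232+40+55) = 232/327 = 0.7095

0.7095


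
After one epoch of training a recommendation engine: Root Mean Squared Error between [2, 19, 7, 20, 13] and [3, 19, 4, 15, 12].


MSE = 36/5 = 7.2
RMSE = √(36/5) = 2.6833

2.6833


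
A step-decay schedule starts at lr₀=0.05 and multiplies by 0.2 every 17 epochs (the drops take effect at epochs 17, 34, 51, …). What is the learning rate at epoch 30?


n_drops = ⌊30/17⌋ = 1
lr = 0.05·0.2^1 = 0.05·0.2 = 0.01

0.01


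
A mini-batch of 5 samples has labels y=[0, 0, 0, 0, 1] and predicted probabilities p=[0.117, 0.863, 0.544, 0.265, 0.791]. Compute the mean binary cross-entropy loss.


L[0] = -ln(1-0.117) = -ln(0.883) = 0.1244
L[1] = -ln(1-0.863) = -ln(0.137) = 1.9878
L[2] = -ln(1-0.544) = -ln(0.456) = 0.7853
L[3] = -ln(1-0.265) = -ln(0.735) = 0.3079
L[4] = -ln(0.791) = 0.2345
mean = (0.1244 + 1.9878 + 0.7853 + 0.3079 + 0.2345)/5 = 0.688

0.688


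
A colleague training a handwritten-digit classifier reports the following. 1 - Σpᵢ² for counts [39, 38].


Probabilities: [39/77, 38/77] ≈ [0.5065, 0.4935]
Σpᵢ² = (1521 + 1444)/77² = 2965/5929
Gini = 1 - Σpᵢ² = 1 - 2965/5929 = 0.4999

0.4999


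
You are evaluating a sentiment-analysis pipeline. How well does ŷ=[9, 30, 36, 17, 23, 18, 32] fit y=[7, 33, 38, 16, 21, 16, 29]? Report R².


ȳ = 22.8571
SS_res = Σ(y-ŷ)² = 35
SS_tot = Σ(y-ȳ)² = 718.86
R² = 1 - SS_res/SS_tot = 1 - 0.0487 = 0.9513

0.9513


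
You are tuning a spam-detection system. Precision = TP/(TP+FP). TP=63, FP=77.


Precision = TP/(TP+FP)
= 63/(63+77)
= 63/140 = 45.0%

45.0%


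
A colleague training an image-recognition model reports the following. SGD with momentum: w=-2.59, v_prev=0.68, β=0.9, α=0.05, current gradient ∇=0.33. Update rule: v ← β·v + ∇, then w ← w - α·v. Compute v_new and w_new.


v_new = 0.9·0.68 + 0.33 = 0.612 + 0.33 = 0.942
w_new = -2.59 - 0.05·0.942 = -2.59 - 0.0471 = -2.6371

v_new=0.942, w_new=-2.6371


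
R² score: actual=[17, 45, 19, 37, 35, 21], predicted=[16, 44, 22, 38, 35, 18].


ȳ = 29
SS_res = Σ(y-ŷ)² = 21
SS_tot = Σ(y-ȳ)² = 664
R² = 1 - SS_res/SS_tot = 1 - 0.0316 = 0.9684

0.9684


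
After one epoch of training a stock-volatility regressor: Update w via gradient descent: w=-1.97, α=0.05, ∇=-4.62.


w_new = w - α·∇
= -1.97 - 0.05·-4.62
= -1.97 + 0.231
= -1.739

-1.739


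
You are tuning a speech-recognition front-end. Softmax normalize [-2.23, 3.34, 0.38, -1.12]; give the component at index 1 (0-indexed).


Exponentials: e^-2.23=0.1075, e^3.34=28.2191, e^0.38=1.4623, e^-1.12=0.3263
Sum = 30.1152
Softmax = [0.0036, 0.937, 0.0486, 0.0108]
p[1] = 28.2191/30.1152 = 0.937

0.937


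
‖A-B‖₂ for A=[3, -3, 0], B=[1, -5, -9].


d = √((3-1)² + (-3+ 5)² + (0+ 9)²)
  = √(4 + 4 + 81)
  = √89 = 9.434

9.434


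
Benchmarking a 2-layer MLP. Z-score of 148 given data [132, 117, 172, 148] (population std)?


μ = 142.25, σ = 20.3762
z = (148 - 142.25)/20.3762 = 0.2822

0.2822


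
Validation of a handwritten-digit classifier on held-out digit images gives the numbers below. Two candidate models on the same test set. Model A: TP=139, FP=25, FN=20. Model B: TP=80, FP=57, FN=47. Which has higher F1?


Model A: P=139/164=0.8476, R=139/159=0.8742, F1=2PR/(P+R)=2TP/(2TP+FP+FN)=278/323=0.8607
Model B: P=80/137=0.5839, R=80/127=0.6299, F1=2PR/(P+R)=2TP/(2TP+FP+FN)=160/264=0.6061
0.8607 > 0.6061 → Model A

Model A


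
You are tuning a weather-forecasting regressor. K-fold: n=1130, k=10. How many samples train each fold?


Fold size = 1130/10 = 113
Training per fold = 1130 - 113 = 1017

1017


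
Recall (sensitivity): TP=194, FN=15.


Recall = TP/(TP+FN)
= 194/(194+15)
= 194/209 = 92.82%

92.82%


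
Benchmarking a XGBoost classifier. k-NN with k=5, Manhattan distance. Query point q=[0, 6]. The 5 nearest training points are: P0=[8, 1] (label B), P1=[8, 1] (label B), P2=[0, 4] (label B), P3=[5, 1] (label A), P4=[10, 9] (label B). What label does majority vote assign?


d(q,P0) = 13  (label B)
d(q,P1) = 13  (label B)
d(q,P2) = 2  (label B)
d(q,P3) = 10  (label A)
d(q,P4) = 13  (label B)
Votes: A=1, B=4
Majority → B

B


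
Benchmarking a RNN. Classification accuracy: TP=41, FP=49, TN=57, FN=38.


Accuracy = (TP+TN)/(TP+TN+FP+FN)
= (41+57)/(185)
= 98/185 = 52.97%

52.97%


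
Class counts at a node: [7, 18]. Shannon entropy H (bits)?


Probabilities: [7/25, 18/25] ≈ [0.28, 0.72]
H = -((7/25)·log₂(7/25) + (18/25)·log₂(18/25))
  = 0.8555 bits

0.8555 bits


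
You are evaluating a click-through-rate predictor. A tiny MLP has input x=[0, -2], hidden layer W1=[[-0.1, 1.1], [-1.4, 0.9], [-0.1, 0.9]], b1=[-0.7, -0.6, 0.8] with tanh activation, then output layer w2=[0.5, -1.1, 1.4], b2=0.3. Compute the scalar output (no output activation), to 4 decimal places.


z1[0] = (-0.1)·(0) + (1.1)·(-2) - 0.7 = -2.9
z1[1] = (-1.4)·(0) + (0.9)·(-2) - 0.6 = -2.4
z1[2] = (-0.1)·(0) + (0.9)·(-2) + 0.8 = -1.0
h = tanh(z1) = [-0.994, -0.9837, -0.7616]
output = (0.5)·(-0.994) + (-1.1)·(-0.9837) + (1.4)·(-0.7616) + 0.3 = -0.1812

-0.1812


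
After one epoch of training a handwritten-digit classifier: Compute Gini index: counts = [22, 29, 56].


Probabilities: [22/107, 29/107, 56/107] ≈ [0.2056, 0.271, 0.5234]
Σpᵢ² = (484 + 841 + 3136)/107² = 4461/11449
Gini = 1 - Σpᵢ² = 1 - 4461/11449 = 0.6104

0.6104


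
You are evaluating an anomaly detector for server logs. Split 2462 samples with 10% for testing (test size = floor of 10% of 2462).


Test = ⌊2462·10/100⌋ = 246
Train = 2462 - 246 = 2216

Train: 2216, Test: 246


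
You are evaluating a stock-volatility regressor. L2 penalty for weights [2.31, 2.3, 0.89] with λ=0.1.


‖w‖₂² = (2.31)² + (2.3)² + (0.89)²
     = 5.3361 + 5.29 + 0.7921
     = 11.4182
λ·‖w‖₂² = 0.1·11.4182 = 1.14182

1.14182


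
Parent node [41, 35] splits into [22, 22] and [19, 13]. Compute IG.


Parent = [41, 35], H_parent = 0.9955
H_left = 1 (n=44), H_right = 0.9745 (n=32)
H_children = (44/76)·1 + (32/76)·0.9745 = 0.9893
IG = 0.9955 - 0.9893 = 0.0062

0.0062


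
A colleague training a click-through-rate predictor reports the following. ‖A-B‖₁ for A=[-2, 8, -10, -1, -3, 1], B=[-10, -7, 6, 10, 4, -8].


d = |-2+ 10| + |8+ 7| + |-10-6| + |-1-10| + |-3-4| + |1+ 8|
  = 8 + 15 + 16 + 11 + 7 + 9
  = 66

66


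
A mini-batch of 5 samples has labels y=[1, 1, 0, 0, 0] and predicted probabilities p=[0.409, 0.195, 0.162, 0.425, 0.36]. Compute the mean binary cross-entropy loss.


L[0] = -ln(0.409) = 0.894
L[1] = -ln(0.195) = 1.6348
L[2] = -ln(1-0.162) = -ln(0.838) = 0.1767
L[3] = -ln(1-0.425) = -ln(0.575) = 0.5534
L[4] = -ln(1-0.36) = -ln(0.64) = 0.4463
mean = (0.894 + 1.6348 + 0.1767 + 0.5534 + 0.4463)/5 = 0.741

0.741


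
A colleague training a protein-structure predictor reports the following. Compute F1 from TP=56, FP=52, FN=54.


Precision = 56/108 = 0.5185
Recall = 56/110 = 0.5091
F1 = 2·P·R/(P+R) = 2·TP/(2·TP+FP+FN) = 112/(112+52+54) = 112/218 = 0.5138

0.5138


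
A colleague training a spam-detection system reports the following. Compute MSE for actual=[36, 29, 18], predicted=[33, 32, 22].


Squared errors: (36-33)²=9, (29-32)²=9, (18-22)²=16
Sum = 34
MSE = 34/3 = 34/3

34/3


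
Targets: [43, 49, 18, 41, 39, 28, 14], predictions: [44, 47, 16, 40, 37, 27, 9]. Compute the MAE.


Absolute errors: |43-44|=1, |49-47|=2, |18-16|=2, |41-40|=1, |39-37|=2, |28-27|=1, |14-9|=5
Sum = 14
MAE = 14/7 = 2

2


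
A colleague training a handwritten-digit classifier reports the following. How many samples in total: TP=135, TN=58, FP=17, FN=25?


Total = TP + TN + FP + FN
= 135 + 58 + 17 + 25
= 235
(Predicted positive: 152, predicted negative: 83)

235


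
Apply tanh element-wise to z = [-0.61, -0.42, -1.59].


tanh(-0.61) = -0.5441
tanh(-0.42) = -0.3969
tanh(-1.59) = -0.9201
result = [-0.5441, -0.3969, -0.9201]

[-0.5441, -0.3969, -0.9201]


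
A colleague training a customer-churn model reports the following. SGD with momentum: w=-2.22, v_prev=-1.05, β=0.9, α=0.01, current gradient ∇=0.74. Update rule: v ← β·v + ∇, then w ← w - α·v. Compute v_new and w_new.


v_new = 0.9·-1.05 + 0.74 = -0.945 + 0.74 = -0.205
w_new = -2.22 - 0.01·-0.205 = -2.22 + 0.00205 = -2.21795

v_new=-0.205, w_new=-2.21795


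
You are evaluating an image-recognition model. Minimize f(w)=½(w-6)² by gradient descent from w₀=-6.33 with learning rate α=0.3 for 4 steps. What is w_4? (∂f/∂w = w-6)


step 1: grad = -6.33-6 = -12.33; w = -6.33 - 0.3·(-12.33) = -2.631
step 2: grad = -2.631-6 = -8.631; w = -2.631 - 0.3·(-8.631) = -0.0417
step 3: grad = -0.0417-6 = -6.0417; w = -0.0417 - 0.3·(-6.0417) = 1.77081
step 4: grad = 1.77081-6 = -4.22919; w = 1.77081 - 0.3·(-4.22919) = 3.039567

3.039567


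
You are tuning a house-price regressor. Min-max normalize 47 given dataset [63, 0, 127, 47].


min=0, max=127
(47-0)/(127-0) = 47/127 = 0.3701

0.3701


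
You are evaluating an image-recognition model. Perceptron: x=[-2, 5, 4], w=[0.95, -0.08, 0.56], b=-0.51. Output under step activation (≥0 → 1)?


z = (-2)·(0.95) + (5)·(-0.08) + (4)·(0.56) - 0.51
  = -0.57
step(z) = 0 (z<0)

0


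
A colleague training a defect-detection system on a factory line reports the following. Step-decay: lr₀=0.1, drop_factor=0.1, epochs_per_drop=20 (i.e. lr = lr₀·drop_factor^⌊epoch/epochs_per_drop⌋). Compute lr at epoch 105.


n_drops = ⌊105/20⌋ = 5
lr = 0.1·0.1^5 = 0.1·0.00001 = 0.000001

0.000001


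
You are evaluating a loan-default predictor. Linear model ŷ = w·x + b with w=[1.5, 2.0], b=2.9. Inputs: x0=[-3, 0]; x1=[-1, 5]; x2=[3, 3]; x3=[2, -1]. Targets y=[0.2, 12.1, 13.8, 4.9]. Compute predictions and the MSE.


ŷ0 = (1.5)·(-3) + (2.0)·(0) + 2.9 = -1.6
ŷ1 = (1.5)·(-1) + (2.0)·(5) + 2.9 = 11.4
ŷ2 = (1.5)·(3) + (2.0)·(3) + 2.9 = 13.4
ŷ3 = (1.5)·(2) + (2.0)·(-1) + 2.9 = 3.9
errors² = [3.24, 0.49, 0.16, 1.0]
MSE = 4.8900/4 = 1.2225

1.2225


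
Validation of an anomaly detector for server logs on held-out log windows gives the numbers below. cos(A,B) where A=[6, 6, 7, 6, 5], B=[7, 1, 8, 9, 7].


A·B = 6·7 + 6·1 + 7·8 + 6·9 + 5·7 = 193
‖A‖ = √182 = 13.4907, ‖B‖ = √244 = 15.6205
cos = 193/(√182·√244) = 193/√44408 = 0.9159

0.9159


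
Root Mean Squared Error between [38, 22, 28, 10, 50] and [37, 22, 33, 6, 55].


MSE = 67/5 = 13.4
RMSE = √(67/5) = 3.6606

3.6606


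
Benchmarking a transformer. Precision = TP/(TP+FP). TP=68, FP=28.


Precision = TP/(TP+FP)
= 68/(68+28)
= 68/96 = 70.83%

70.83%


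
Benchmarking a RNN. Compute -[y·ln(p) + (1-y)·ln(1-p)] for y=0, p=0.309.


BCE = -[y·ln(p) + (1-y)·ln(1-p)]
= -0 - 1·ln(1-0.309)
= -ln(0.691) = 0.3696

0.3696


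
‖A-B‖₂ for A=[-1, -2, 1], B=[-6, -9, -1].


d = √((-1+ 6)² + (-2+ 9)² + (1+ 1)²)
  = √(25 + 49 + 4)
  = √78 = 8.8318

8.8318


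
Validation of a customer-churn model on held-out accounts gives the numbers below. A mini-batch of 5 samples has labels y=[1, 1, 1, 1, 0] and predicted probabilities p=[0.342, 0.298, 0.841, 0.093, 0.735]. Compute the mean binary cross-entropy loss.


L[0] = -ln(0.342) = 1.0729
L[1] = -ln(0.298) = 1.2107
L[2] = -ln(0.841) = 0.1732
L[3] = -ln(0.093) = 2.3752
L[4] = -ln(1-0.735) = -ln(0.265) = 1.328
mean = (1.0729 + 1.2107 + 0.1732 + 2.3752 + 1.328)/5 = 1.232

1.232


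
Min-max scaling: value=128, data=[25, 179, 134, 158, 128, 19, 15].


min=15, max=179
(128-15)/(179-15) = 113/164 = 0.689

0.689


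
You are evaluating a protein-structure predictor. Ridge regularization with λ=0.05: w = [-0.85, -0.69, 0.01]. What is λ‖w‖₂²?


‖w‖₂² = (-0.85)² + (-0.69)² + (0.01)²
     = 0.7225 + 0.4761 + 0.0001
     = 1.1987
λ·‖w‖₂² = 0.05·1.1987 = 0.059935

0.059935


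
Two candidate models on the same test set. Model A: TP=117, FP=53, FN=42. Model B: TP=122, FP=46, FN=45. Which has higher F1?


Model A: P=117/170=0.6882, R=117/159=0.7358, F1=2PR/(P+R)=2TP/(2TP+FP+FN)=234/329=0.7112
Model B: P=122/168=0.7262, R=122/167=0.7305, F1=2PR/(P+R)=2TP/(2TP+FP+FN)=244/335=0.7284
0.7112 < 0.7284 → Model B

Model B


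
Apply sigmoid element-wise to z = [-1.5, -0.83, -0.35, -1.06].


σ(-1.5) = 1/(1+e^1.5) = 0.1824
σ(-0.83) = 1/(1+e^0.83) = 0.3036
σ(-0.35) = 1/(1+e^0.35) = 0.4134
σ(-1.06) = 1/(1+e^1.06) = 0.2573
result = [0.1824, 0.3036, 0.4134, 0.2573]

[0.1824, 0.3036, 0.4134, 0.2573]


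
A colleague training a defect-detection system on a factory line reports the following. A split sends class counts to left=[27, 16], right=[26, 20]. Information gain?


Parent = [53, 36], H_parent = 0.9735
H_left = 0.9523 (n=43), H_right = 0.9877 (n=46)
H_children = (43/89)·0.9523 + (46/89)·0.9877 = 0.9706
IG = 0.9735 - 0.9706 = 0.0029

0.0029


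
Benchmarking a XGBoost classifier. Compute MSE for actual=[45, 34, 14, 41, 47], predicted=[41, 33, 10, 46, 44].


Squared errors: (45-41)²=16, (34-33)²=1, (14-10)²=16, (41-46)²=25, (47-44)²=9
Sum = 67
MSE = 67/5 = 67/5

67/5


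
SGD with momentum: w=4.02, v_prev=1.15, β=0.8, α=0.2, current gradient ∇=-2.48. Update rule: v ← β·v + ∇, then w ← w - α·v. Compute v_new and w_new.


v_new = 0.8·1.15 - 2.48 = 0.92 - 2.48 = -1.56
w_new = 4.02 - 0.2·-1.56 = 4.02 + 0.312 = 4.332

v_new=-1.56, w_new=4.332


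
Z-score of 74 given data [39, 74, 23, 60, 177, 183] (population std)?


μ = 92.6667, σ = 63.7983
z = (74 - 92.6667)/63.7983 = -0.2926

-0.2926


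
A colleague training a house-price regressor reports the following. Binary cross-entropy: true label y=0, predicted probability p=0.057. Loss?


BCE = -[y·ln(p) + (1-y)·ln(1-p)]
= -0 - 1·ln(1-0.057)
= -ln(0.943) = 0.0587

0.0587


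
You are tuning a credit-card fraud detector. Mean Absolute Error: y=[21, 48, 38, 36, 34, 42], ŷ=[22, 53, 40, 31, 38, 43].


Absolute errors: |21-22|=1, |48-53|=5, |38-40|=2, |36-31|=5, |34-38|=4, |42-43|=1
Sum = 18
MAE = 18/6 = 3

3


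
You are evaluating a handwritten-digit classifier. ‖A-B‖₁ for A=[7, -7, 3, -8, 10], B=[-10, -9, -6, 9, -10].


d = |7+ 10| + |-7+ 9| + |3+ 6| + |-8-9| + |10+ 10|
  = 17 + 2 + 9 + 17 + 20
  = 65

65


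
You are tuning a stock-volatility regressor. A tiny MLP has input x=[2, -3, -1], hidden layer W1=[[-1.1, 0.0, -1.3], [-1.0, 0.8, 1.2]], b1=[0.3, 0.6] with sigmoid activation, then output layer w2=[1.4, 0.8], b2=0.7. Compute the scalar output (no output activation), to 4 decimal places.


z1[0] = (-1.1)·(2) + (0.0)·(-3) + (-1.3)·(-1) + 0.3 = -0.6
z1[1] = (-1.0)·(2) + (0.8)·(-3) + (1.2)·(-1) + 0.6 = -5.0
h = sigmoid(z1) = [0.3543, 0.0067]
output = (1.4)·(0.3543) + (0.8)·(0.0067) + 0.7 = 1.2014

1.2014


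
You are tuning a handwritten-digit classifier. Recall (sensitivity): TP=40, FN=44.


Recall = TP/(TP+FN)
= 40/(40+44)
= 40/84 = 47.62%

47.62%


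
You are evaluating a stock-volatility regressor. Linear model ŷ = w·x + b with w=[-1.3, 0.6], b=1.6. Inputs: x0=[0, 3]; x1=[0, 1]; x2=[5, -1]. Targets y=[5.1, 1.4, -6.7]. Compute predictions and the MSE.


ŷ0 = (-1.3)·(0) + (0.6)·(3) + 1.6 = 3.4
ŷ1 = (-1.3)·(0) + (0.6)·(1) + 1.6 = 2.2
ŷ2 = (-1.3)·(5) + (0.6)·(-1) + 1.6 = -5.5
errors² = [2.89, 0.64, 1.44]
MSE = 4.9700/3 = 1.6567

1.6567


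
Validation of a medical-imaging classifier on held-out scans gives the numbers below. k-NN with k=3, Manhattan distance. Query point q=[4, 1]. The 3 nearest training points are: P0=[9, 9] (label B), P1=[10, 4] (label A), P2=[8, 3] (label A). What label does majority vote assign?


d(q,P0) = 13  (label B)
d(q,P1) = 9  (label A)
d(q,P2) = 6  (label A)
Votes: A=2, B=1
Majority → A

A


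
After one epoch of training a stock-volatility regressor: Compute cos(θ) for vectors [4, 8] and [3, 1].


A·B = 4·3 + 8·1 = 20
‖A‖ = √80 = 8.9443, ‖B‖ = √10 = 3.1623
cos = 20/(√80·√10) = 20/√800 = 0.7071

0.7071


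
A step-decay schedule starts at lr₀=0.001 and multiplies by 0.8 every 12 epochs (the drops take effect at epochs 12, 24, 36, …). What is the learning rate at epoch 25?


n_drops = ⌊25/12⌋ = 2
lr = 0.001·0.8^2 = 0.001·0.64 = 0.00064

0.00064


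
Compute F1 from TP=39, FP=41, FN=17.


Precision = 39/80 = 0.4875
Recall = 39/56 = 0.6964
F1 = 2·P·R/(P+R) = 2·TP/(2·TP+FP+FN) = 78/(78+41+17) = 78/136 = 0.5735

0.5735


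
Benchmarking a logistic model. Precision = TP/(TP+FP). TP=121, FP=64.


Precision = TP/(TP+FP)
= 121/(121+64)
= 121/185 = 65.41%

65.41%


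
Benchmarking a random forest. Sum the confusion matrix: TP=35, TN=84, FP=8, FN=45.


Total = TP + TN + FP + FN
= 35 + 84 + 8 + 45
= 172
(Predicted positive: 43, predicted negative: 129)

172


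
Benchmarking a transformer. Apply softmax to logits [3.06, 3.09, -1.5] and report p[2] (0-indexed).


Exponentials: e^3.06=21.3276, e^3.09=21.9771, e^-1.5=0.2231
Sum = 43.5278
Softmax = [0.49, 0.5049, 0.0051]
p[2] = 0.2231/43.5278 = 0.0051

0.0051


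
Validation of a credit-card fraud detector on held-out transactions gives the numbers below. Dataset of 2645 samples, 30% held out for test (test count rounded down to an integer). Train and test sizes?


Test = ⌊2645·30/100⌋ = 793
Train = 2645 - 793 = 1852

Train: 1852, Test: 793


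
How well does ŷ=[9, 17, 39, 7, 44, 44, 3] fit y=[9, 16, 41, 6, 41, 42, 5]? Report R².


ȳ = 22.8571
SS_res = Σ(y-ŷ)² = 23
SS_tot = Σ(y-ȳ)² = 1866.86
R² = 1 - SS_res/SS_tot = 1 - 0.0123 = 0.9877

0.9877


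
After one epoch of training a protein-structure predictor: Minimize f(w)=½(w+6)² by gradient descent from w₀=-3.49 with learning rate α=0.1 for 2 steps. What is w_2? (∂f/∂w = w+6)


step 1: grad = -3.49+6 = 2.51; w = -3.49 - 0.1·(2.51) = -3.741
step 2: grad = -3.741+6 = 2.259; w = -3.741 - 0.1·(2.259) = -3.9669

-3.9669


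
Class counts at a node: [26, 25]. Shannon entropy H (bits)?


Probabilities: [26/51, 25/51] ≈ [0.5098, 0.4902]
H = -((26/51)·log₂(26/51) + (25/51)·log₂(25/51))
  = 0.9997 bits

0.9997 bits


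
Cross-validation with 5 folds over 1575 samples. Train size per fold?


Fold size = 1575/5 = 315
Training per fold = 1575 - 315 = 1260

1260


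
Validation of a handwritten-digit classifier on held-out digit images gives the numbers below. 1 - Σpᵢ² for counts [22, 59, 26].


Probabilities: [22/107, 59/107, 26/107] ≈ [0.2056, 0.5514, 0.243]
Σpᵢ² = (484 + 3481 + 676)/107² = 4641/11449
Gini = 1 - Σpᵢ² = 1 - 4641/11449 = 0.5946

0.5946


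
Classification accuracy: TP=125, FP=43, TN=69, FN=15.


Accuracy = (TP+TN)/(TP+TN+FP+FN)
= (125+69)/(252)
= 194/252 = 76.98%

76.98%


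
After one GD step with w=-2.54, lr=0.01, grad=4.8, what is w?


w_new = w - α·∇
= -2.54 - 0.01·4.8
= -2.54 - 0.048
= -2.588

-2.588


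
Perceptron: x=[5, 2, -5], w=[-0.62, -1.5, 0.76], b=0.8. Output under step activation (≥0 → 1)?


z = (5)·(-0.62) + (2)·(-1.5) + (-5)·(0.76) + 0.8
  = -9.1
step(z) = 0 (z<0)

0


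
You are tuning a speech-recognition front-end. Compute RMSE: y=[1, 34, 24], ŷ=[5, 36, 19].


MSE = 45/3 = 15
RMSE = √(45/3) = 3.873

3.873


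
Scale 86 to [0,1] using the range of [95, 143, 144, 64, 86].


min=64, max=144
(86-64)/(144-64) = 22/80 = 0.275

0.275


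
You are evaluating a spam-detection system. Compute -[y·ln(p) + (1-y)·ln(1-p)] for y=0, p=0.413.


BCE = -[y·ln(p) + (1-y)·ln(1-p)]
= -0 - 1·ln(1-0.413)
= -ln(0.587) = 0.5327

0.5327


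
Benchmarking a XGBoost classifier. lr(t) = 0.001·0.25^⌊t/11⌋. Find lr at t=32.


n_drops = ⌊32/11⌋ = 2
lr = 0.001·0.25^2 = 0.001·0.0625 = 0.0000625

0.0000625


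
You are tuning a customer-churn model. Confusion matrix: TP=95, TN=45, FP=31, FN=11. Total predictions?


Total = TP + TN + FP + FN
= 95 + 45 + 31 + 11
= 182
(Predicted positive: 126, predicted negative: 56)

182


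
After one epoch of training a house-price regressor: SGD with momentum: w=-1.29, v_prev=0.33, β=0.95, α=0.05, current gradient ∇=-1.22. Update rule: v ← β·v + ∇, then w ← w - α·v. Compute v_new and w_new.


v_new = 0.95·0.33 - 1.22 = 0.3135 - 1.22 = -0.9065
w_new = -1.29 - 0.05·-0.9065 = -1.29 + 0.045325 = -1.244675

v_new=-0.9065, w_new=-1.244675


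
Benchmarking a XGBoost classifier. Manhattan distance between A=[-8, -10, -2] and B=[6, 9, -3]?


d = |-8-6| + |-10-9| + |-2+ 3|
  = 14 + 19 + 1
  = 34

34


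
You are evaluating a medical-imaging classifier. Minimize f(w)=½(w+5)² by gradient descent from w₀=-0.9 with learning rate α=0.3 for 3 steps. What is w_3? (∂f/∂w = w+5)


step 1: grad = -0.9+5 = 4.1; w = -0.9 - 0.3·(4.1) = -2.13
step 2: grad = -2.13+5 = 2.87; w = -2.13 - 0.3·(2.87) = -2.991
step 3: grad = -2.991+5 = 2.009; w = -2.991 - 0.3·(2.009) = -3.5937

-3.5937


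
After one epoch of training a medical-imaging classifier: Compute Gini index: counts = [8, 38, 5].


Probabilities: [8/51, 38/51, 5/51] ≈ [0.1569, 0.7451, 0.098]
Σpᵢ² = (64 + 1444 + 25)/51² = 1533/2601
Gini = 1 - Σpᵢ² = 1 - 1533/2601 = 0.4106

0.4106


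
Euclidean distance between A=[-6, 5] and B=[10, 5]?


d = √((-6-10)² + (5-5)²)
  = √(256 + 0)
  = √256 = 16.0

16.0


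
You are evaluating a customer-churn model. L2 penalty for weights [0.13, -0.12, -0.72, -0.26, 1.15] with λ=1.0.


‖w‖₂² = (0.13)² + (-0.12)² + (-0.72)² + (-0.26)² + (1.15)²
     = 0.0169 + 0.0144 + 0.5184 + 0.0676 + 1.3225
     = 1.9398
λ·‖w‖₂² = 1.0·1.9398 = 1.9398

1.9398


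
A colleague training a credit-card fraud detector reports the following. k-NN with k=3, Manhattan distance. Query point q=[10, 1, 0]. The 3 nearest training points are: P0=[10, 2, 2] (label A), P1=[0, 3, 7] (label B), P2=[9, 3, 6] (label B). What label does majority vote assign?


d(q,P0) = 3  (label A)
d(q,P1) = 19  (label B)
d(q,P2) = 9  (label B)
Votes: A=1, B=2
Majority → B

B


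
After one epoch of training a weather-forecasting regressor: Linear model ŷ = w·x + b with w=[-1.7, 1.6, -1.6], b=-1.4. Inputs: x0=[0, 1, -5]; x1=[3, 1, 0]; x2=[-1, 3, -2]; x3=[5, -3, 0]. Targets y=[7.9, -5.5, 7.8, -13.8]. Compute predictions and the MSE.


ŷ0 = (-1.7)·(0) + (1.6)·(1) + (-1.6)·(-5) - 1.4 = 8.2
ŷ1 = (-1.7)·(3) + (1.6)·(1) + (-1.6)·(0) - 1.4 = -4.9
ŷ2 = (-1.7)·(-1) + (1.6)·(3) + (-1.6)·(-2) - 1.4 = 8.3
ŷ3 = (-1.7)·(5) + (1.6)·(-3) + (-1.6)·(0) - 1.4 = -14.7
errors² = [0.09, 0.36, 0.25, 0.81]
MSE = 1.5100/4 = 0.3775

0.3775


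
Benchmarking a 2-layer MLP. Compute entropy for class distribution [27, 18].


Probabilities: [27/45, 18/45] ≈ [0.6, 0.4]
H = -((27/45)·log₂(27/45) + (18/45)·log₂(18/45))
  = 0.971 bits

0.971 bits


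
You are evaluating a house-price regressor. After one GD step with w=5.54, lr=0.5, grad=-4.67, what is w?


w_new = w - α·∇
= 5.54 - 0.5·-4.67
= 5.54 + 2.335
= 7.875

7.875


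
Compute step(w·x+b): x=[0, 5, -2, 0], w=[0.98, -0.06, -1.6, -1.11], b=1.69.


z = (0)·(0.98) + (5)·(-0.06) + (-2)·(-1.6) + (0)·(-1.11) + 1.69
  = 4.59
step(z) = 1 (z≥0)

1


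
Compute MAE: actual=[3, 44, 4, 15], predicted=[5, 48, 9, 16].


Absolute errors: |3-5|=2, |44-48|=4, |4-9|=5, |15-16|=1
Sum = 12
MAE = 12/4 = 3

3


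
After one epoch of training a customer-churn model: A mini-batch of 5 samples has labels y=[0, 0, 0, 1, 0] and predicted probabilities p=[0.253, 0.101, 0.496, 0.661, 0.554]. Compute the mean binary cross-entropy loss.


L[0] = -ln(1-0.253) = -ln(0.747) = 0.2917
L[1] = -ln(1-0.101) = -ln(0.899) = 0.1065
L[2] = -ln(1-0.496) = -ln(0.504) = 0.6852
L[3] = -ln(0.661) = 0.414
L[4] = -ln(1-0.554) = -ln(0.446) = 0.8074
mean = (0.2917 + 0.1065 + 0.6852 + 0.414 + 0.8074)/5 = 0.461

0.461


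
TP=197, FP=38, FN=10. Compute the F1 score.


Precision = 197/235 = 0.8383
Recall = 197/207 = 0.9517
F1 = 2·P·R/(P+R) = 2·TP/(2·TP+FP+FN) = 394/(394+38+10) = 394/442 = 0.8914

0.8914
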